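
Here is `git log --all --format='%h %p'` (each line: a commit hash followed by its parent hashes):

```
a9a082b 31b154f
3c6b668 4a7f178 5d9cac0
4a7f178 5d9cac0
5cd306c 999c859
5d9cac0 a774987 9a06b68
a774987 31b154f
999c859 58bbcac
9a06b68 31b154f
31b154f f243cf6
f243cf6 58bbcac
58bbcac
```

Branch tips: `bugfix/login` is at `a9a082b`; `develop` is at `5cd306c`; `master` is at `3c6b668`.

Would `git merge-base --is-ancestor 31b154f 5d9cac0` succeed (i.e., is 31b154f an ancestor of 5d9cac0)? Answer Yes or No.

Ancestors of 5d9cac0 (commits reachable by following parents): {31b154f, 58bbcac, 5d9cac0, 9a06b68, a774987, f243cf6}.
31b154f is in that set, so it is an ancestor of 5d9cac0.

Yes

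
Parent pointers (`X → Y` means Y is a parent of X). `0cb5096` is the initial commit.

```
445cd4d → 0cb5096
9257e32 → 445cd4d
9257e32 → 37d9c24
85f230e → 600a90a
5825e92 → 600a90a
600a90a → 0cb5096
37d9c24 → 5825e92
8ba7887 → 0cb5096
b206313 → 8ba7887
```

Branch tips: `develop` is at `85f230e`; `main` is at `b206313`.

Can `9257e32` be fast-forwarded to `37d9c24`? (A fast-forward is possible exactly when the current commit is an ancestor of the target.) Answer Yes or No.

A fast-forward from 9257e32 to 37d9c24 is possible iff 9257e32 is an ancestor of 37d9c24.
Ancestors of 37d9c24: {0cb5096, 37d9c24, 5825e92, 600a90a}.
9257e32 is not among them, so fast-forward is not possible.

No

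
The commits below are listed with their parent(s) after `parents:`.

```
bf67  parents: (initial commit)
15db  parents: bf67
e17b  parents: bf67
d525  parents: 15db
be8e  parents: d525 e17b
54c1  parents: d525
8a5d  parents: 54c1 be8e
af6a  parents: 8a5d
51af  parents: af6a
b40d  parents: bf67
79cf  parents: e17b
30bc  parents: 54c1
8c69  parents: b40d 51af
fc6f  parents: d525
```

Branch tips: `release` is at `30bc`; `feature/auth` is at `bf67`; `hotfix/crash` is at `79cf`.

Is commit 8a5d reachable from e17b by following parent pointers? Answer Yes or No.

Ancestors of e17b: {bf67, e17b}.
8a5d is not in that set, so it is not an ancestor of e17b.

No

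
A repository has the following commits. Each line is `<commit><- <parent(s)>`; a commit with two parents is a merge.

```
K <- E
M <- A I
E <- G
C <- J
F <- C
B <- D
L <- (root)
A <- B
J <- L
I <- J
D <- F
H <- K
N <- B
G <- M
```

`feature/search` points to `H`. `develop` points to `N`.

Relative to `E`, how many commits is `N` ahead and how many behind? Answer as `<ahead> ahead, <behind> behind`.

1 ahead, 5 behind

Reachable from N: {B, C, D, F, J, L, N}.
Reachable from E: {A, B, C, D, E, F, G, I, J, L, M}.
Only in N's history (ahead): {N} — 1.
Only in E's history (behind): {A, E, G, I, M} — 5.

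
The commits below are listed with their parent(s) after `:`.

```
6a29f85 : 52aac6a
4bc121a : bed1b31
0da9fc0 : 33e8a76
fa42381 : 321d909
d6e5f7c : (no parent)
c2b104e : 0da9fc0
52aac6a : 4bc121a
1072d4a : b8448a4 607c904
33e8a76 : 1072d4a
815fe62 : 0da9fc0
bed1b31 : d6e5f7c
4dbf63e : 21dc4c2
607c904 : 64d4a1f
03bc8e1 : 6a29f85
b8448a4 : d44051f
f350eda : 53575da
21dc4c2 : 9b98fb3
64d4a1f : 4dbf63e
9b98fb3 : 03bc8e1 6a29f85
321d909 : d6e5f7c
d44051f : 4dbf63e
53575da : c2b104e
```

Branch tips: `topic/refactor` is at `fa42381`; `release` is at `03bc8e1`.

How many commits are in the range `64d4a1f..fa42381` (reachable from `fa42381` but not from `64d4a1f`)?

Reachable from fa42381: {321d909, d6e5f7c, fa42381}.
Reachable from 64d4a1f: {03bc8e1, 21dc4c2, 4bc121a, 4dbf63e, 52aac6a, 64d4a1f, 6a29f85, 9b98fb3, bed1b31, d6e5f7c}.
In fa42381's history but not 64d4a1f's: {321d909, fa42381} — 2 commits.

2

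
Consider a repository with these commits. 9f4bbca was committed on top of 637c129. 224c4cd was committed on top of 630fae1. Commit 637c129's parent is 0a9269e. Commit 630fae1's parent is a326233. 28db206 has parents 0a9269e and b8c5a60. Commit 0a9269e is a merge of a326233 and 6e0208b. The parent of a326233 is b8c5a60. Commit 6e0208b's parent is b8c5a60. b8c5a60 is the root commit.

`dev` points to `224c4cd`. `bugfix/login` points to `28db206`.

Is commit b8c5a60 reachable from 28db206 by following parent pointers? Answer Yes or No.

Yes

Ancestors of 28db206 (commits reachable by following parents): {0a9269e, 28db206, 6e0208b, a326233, b8c5a60}.
b8c5a60 is in that set, so it is an ancestor of 28db206.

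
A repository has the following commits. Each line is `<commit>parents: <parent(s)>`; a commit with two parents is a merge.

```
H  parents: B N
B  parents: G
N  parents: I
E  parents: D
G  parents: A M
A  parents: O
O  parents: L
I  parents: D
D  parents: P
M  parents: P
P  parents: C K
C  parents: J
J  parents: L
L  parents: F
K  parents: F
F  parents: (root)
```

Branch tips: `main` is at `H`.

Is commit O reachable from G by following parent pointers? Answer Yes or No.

Yes

Ancestors of G (commits reachable by following parents): {A, C, F, G, J, K, L, M, O, P}.
O is in that set, so it is an ancestor of G.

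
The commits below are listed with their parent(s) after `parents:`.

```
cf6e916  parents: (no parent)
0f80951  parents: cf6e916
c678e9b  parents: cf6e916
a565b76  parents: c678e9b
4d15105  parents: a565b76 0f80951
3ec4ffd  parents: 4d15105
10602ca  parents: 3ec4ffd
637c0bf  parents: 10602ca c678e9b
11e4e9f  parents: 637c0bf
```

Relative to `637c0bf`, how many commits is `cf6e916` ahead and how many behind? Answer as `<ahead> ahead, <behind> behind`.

0 ahead, 7 behind

Reachable from cf6e916: {cf6e916}.
Reachable from 637c0bf: {0f80951, 10602ca, 3ec4ffd, 4d15105, 637c0bf, a565b76, c678e9b, cf6e916}.
Only in cf6e916's history (ahead): {} — 0.
Only in 637c0bf's history (behind): {0f80951, 10602ca, 3ec4ffd, 4d15105, 637c0bf, a565b76, c678e9b} — 7.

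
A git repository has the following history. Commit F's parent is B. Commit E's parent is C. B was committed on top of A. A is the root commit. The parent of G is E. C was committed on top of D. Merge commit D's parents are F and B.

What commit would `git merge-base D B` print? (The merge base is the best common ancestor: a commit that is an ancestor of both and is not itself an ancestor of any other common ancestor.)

Ancestors of D: {A, B, D, F}.
Ancestors of B: {A, B}.
Common ancestors: {A, B}.
Among these, B is not an ancestor of any other common ancestor — it is the merge base.

B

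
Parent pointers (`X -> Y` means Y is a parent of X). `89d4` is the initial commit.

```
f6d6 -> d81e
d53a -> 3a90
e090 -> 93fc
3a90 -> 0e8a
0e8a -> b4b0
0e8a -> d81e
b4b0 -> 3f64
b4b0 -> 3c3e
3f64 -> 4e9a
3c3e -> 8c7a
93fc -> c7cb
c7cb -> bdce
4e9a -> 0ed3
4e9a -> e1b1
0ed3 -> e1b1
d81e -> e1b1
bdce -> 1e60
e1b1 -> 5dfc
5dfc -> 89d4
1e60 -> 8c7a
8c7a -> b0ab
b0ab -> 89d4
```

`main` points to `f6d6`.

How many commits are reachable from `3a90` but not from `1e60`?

10

Reachable from 3a90: {0e8a, 0ed3, 3a90, 3c3e, 3f64, 4e9a, 5dfc, 89d4, 8c7a, b0ab, b4b0, d81e, e1b1}.
Reachable from 1e60: {1e60, 89d4, 8c7a, b0ab}.
In 3a90's history but not 1e60's: {0e8a, 0ed3, 3a90, 3c3e, 3f64, 4e9a, 5dfc, b4b0, d81e, e1b1} — 10 commits.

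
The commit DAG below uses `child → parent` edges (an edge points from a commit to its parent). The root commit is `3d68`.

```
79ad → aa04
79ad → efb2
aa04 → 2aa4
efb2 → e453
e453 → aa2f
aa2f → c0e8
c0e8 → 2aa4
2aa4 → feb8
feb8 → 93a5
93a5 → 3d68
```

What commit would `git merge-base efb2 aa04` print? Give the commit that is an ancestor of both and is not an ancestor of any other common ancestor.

Ancestors of efb2: {2aa4, 3d68, 93a5, aa2f, c0e8, e453, efb2, feb8}.
Ancestors of aa04: {2aa4, 3d68, 93a5, aa04, feb8}.
Common ancestors: {2aa4, 3d68, 93a5, feb8}.
Among these, 2aa4 is not an ancestor of any other common ancestor — it is the merge base.

2aa4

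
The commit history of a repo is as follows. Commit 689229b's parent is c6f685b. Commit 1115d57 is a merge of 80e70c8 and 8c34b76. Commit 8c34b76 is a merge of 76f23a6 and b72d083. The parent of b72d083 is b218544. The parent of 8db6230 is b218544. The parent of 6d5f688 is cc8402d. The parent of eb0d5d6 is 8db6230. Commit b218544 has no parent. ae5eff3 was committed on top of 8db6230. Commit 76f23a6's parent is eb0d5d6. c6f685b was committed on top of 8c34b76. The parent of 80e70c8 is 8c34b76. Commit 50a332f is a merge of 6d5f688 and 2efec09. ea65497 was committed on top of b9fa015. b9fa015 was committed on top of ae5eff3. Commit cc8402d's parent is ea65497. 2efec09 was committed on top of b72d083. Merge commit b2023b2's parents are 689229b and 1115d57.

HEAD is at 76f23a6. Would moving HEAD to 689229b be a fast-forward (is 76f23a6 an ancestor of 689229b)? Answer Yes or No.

A fast-forward from 76f23a6 to 689229b is possible iff 76f23a6 is an ancestor of 689229b.
Ancestors of 689229b: {689229b, 76f23a6, 8c34b76, 8db6230, b218544, b72d083, c6f685b, eb0d5d6}.
76f23a6 is among them, so fast-forward is possible.

Yes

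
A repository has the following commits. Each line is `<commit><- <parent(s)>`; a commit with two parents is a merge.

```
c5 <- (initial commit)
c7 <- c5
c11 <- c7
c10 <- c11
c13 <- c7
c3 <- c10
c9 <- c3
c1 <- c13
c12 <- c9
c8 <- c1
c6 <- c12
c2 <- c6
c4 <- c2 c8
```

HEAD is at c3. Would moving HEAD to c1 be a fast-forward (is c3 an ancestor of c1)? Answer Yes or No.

No

A fast-forward from c3 to c1 is possible iff c3 is an ancestor of c1.
Ancestors of c1: {c1, c13, c5, c7}.
c3 is not among them, so fast-forward is not possible.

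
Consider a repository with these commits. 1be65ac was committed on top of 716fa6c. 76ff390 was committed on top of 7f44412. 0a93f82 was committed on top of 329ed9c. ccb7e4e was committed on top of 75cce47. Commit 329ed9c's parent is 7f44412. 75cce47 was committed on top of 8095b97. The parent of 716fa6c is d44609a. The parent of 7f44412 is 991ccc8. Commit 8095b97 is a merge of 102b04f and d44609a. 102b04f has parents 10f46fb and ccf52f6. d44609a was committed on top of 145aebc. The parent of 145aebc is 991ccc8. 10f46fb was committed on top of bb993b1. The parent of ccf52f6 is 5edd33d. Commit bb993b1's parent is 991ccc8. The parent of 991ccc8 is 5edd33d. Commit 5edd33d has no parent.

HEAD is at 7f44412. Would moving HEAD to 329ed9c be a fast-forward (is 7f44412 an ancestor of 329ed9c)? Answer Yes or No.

Yes

A fast-forward from 7f44412 to 329ed9c is possible iff 7f44412 is an ancestor of 329ed9c.
Ancestors of 329ed9c: {329ed9c, 5edd33d, 7f44412, 991ccc8}.
7f44412 is among them, so fast-forward is possible.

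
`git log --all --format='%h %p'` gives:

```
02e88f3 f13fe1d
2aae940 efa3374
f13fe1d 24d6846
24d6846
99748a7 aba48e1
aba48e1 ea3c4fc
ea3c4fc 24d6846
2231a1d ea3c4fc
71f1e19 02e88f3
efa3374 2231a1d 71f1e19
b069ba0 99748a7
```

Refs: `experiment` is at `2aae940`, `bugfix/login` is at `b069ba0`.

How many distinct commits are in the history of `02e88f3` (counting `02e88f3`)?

3

Walking parent pointers from 02e88f3: reachable set = {02e88f3, 24d6846, f13fe1d}.
That is 3 commits.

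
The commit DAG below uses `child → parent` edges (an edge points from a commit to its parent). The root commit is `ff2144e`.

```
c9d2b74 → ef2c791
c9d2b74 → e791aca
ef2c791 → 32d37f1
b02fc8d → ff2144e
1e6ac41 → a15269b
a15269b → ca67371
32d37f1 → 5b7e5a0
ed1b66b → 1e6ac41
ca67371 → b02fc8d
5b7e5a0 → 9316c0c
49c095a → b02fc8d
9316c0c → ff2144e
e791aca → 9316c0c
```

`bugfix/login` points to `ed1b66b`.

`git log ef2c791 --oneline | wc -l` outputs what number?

Walking parent pointers from ef2c791: reachable set = {32d37f1, 5b7e5a0, 9316c0c, ef2c791, ff2144e}.
That is 5 commits.

5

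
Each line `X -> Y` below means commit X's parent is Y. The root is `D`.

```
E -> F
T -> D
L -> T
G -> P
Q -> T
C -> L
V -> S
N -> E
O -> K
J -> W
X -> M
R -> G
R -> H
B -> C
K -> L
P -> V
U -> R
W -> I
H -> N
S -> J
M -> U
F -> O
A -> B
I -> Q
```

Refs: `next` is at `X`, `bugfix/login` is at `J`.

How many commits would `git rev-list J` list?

6

Walking parent pointers from J: reachable set = {D, I, J, Q, T, W}.
That is 6 commits.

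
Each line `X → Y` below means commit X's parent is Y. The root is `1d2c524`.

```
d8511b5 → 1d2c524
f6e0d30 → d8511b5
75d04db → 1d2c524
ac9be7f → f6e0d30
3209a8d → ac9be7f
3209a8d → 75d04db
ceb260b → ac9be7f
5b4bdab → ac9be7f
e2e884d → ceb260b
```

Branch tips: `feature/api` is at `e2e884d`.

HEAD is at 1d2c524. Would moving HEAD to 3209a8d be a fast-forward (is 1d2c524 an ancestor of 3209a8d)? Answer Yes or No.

Yes

A fast-forward from 1d2c524 to 3209a8d is possible iff 1d2c524 is an ancestor of 3209a8d.
Ancestors of 3209a8d: {1d2c524, 3209a8d, 75d04db, ac9be7f, d8511b5, f6e0d30}.
1d2c524 is among them, so fast-forward is possible.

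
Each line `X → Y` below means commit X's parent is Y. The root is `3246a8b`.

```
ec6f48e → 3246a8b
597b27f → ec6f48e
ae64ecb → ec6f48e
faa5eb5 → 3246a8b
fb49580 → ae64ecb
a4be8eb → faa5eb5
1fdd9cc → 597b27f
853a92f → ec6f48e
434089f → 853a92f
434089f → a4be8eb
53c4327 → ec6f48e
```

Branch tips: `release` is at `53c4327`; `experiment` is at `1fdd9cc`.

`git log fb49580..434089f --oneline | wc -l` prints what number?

Reachable from 434089f: {3246a8b, 434089f, 853a92f, a4be8eb, ec6f48e, faa5eb5}.
Reachable from fb49580: {3246a8b, ae64ecb, ec6f48e, fb49580}.
In 434089f's history but not fb49580's: {434089f, 853a92f, a4be8eb, faa5eb5} — 4 commits.

4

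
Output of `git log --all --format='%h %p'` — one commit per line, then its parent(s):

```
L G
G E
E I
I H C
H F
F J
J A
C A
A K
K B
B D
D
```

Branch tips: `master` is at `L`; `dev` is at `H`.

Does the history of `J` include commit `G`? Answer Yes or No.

No

Ancestors of J: {A, B, D, J, K}.
G is not in that set, so it is not an ancestor of J.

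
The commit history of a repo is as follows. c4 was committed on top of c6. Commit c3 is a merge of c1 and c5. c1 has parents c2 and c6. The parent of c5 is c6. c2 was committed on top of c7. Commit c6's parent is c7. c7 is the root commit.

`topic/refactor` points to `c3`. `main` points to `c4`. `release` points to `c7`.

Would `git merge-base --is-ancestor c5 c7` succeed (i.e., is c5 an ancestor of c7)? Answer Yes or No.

No

Ancestors of c7: {c7}.
c5 is not in that set, so it is not an ancestor of c7.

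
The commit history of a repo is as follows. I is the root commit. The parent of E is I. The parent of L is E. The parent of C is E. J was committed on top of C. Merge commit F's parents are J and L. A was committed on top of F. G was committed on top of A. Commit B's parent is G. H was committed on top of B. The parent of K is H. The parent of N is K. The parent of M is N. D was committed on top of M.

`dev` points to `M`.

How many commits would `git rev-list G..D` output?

Reachable from D: {A, B, C, D, E, F, G, H, I, J, K, L, M, N}.
Reachable from G: {A, C, E, F, G, I, J, L}.
In D's history but not G's: {B, D, H, K, M, N} — 6 commits.

6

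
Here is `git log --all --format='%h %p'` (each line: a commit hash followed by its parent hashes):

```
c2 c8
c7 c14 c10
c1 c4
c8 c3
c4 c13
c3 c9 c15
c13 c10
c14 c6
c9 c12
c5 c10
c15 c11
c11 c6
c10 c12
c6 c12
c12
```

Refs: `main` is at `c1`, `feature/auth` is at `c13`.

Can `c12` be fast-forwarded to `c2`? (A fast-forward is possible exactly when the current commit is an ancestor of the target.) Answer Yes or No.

Yes

A fast-forward from c12 to c2 is possible iff c12 is an ancestor of c2.
Ancestors of c2: {c11, c12, c15, c2, c3, c6, c8, c9}.
c12 is among them, so fast-forward is possible.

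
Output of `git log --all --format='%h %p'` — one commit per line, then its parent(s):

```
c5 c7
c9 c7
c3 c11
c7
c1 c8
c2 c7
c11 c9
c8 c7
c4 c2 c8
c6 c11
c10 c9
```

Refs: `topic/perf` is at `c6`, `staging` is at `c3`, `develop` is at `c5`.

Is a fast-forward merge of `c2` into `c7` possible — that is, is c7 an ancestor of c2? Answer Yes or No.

Yes

A fast-forward from c7 to c2 is possible iff c7 is an ancestor of c2.
Ancestors of c2: {c2, c7}.
c7 is among them, so fast-forward is possible.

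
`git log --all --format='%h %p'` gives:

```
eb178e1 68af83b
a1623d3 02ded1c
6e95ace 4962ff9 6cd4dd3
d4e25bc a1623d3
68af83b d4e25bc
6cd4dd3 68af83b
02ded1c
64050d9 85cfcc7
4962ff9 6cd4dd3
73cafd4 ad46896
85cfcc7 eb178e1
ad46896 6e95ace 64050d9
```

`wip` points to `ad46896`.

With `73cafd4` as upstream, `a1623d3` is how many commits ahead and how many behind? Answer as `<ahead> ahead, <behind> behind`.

0 ahead, 10 behind

Reachable from a1623d3: {02ded1c, a1623d3}.
Reachable from 73cafd4: {02ded1c, 4962ff9, 64050d9, 68af83b, 6cd4dd3, 6e95ace, 73cafd4, 85cfcc7, a1623d3, ad46896, d4e25bc, eb178e1}.
Only in a1623d3's history (ahead): {} — 0.
Only in 73cafd4's history (behind): {4962ff9, 64050d9, 68af83b, 6cd4dd3, 6e95ace, 73cafd4, 85cfcc7, ad46896, d4e25bc, eb178e1} — 10.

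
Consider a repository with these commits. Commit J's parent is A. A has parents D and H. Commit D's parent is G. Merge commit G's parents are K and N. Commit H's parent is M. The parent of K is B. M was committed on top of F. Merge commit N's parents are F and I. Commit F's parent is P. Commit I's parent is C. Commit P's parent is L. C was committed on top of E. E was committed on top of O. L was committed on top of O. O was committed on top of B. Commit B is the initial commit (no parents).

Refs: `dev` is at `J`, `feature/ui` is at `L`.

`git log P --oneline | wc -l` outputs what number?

Walking parent pointers from P: reachable set = {B, L, O, P}.
That is 4 commits.

4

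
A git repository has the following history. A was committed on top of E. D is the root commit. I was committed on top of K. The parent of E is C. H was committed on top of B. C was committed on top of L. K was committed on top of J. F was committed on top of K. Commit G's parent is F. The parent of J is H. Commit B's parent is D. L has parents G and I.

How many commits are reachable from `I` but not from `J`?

Reachable from I: {B, D, H, I, J, K}.
Reachable from J: {B, D, H, J}.
In I's history but not J's: {I, K} — 2 commits.

2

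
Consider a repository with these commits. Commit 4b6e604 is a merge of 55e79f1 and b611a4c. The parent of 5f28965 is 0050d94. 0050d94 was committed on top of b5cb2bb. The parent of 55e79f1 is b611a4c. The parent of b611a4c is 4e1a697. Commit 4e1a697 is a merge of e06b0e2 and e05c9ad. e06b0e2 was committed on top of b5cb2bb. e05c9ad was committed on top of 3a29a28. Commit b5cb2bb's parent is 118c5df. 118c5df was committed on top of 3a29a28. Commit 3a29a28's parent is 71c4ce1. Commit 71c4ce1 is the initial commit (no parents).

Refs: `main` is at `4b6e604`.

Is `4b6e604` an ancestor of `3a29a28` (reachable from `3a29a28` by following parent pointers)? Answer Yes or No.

Ancestors of 3a29a28: {3a29a28, 71c4ce1}.
4b6e604 is not in that set, so it is not an ancestor of 3a29a28.

No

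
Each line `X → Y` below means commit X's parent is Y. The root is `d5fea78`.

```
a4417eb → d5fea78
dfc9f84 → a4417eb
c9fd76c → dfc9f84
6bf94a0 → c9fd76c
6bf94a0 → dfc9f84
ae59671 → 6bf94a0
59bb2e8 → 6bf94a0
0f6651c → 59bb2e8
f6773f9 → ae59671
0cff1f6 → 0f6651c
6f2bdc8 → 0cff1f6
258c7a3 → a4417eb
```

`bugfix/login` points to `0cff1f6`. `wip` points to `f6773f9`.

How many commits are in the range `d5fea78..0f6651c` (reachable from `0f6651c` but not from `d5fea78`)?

6

Reachable from 0f6651c: {0f6651c, 59bb2e8, 6bf94a0, a4417eb, c9fd76c, d5fea78, dfc9f84}.
Reachable from d5fea78: {d5fea78}.
In 0f6651c's history but not d5fea78's: {0f6651c, 59bb2e8, 6bf94a0, a4417eb, c9fd76c, dfc9f84} — 6 commits.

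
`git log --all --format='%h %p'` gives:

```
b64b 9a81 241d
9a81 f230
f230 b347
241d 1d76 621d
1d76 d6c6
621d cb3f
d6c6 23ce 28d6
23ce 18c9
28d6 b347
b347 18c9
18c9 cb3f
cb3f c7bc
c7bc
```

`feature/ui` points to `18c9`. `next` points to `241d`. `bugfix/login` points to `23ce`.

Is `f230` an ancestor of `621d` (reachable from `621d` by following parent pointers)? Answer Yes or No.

No

Ancestors of 621d: {621d, c7bc, cb3f}.
f230 is not in that set, so it is not an ancestor of 621d.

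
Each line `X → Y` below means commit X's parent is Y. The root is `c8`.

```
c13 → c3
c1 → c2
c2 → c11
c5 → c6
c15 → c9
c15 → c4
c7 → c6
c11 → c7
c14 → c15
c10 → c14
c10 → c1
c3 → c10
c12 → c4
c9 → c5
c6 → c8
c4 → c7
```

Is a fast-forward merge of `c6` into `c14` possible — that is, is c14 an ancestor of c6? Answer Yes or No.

A fast-forward from c14 to c6 is possible iff c14 is an ancestor of c6.
Ancestors of c6: {c6, c8}.
c14 is not among them, so fast-forward is not possible.

No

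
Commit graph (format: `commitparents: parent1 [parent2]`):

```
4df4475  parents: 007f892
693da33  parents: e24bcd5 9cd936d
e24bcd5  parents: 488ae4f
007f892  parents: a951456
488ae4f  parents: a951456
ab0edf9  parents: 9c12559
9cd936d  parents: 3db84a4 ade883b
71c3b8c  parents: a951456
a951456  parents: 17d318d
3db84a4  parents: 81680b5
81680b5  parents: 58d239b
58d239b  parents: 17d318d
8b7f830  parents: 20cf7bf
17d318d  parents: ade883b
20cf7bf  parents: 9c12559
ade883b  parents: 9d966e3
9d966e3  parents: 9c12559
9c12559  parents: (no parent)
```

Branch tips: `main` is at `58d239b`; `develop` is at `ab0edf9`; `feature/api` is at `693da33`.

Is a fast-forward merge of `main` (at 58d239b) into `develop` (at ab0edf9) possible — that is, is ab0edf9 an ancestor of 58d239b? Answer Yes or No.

A fast-forward from ab0edf9 to 58d239b is possible iff ab0edf9 is an ancestor of 58d239b.
Ancestors of 58d239b: {17d318d, 58d239b, 9c12559, 9d966e3, ade883b}.
ab0edf9 is not among them, so fast-forward is not possible.

No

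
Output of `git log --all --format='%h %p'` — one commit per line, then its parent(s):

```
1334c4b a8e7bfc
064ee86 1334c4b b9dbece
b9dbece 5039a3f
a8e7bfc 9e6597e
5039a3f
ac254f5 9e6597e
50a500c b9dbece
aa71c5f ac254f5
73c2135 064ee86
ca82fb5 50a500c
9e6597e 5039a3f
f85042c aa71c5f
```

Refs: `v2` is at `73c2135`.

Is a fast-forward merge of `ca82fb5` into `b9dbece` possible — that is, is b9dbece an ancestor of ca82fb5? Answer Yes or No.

A fast-forward from b9dbece to ca82fb5 is possible iff b9dbece is an ancestor of ca82fb5.
Ancestors of ca82fb5: {5039a3f, 50a500c, b9dbece, ca82fb5}.
b9dbece is among them, so fast-forward is possible.

Yes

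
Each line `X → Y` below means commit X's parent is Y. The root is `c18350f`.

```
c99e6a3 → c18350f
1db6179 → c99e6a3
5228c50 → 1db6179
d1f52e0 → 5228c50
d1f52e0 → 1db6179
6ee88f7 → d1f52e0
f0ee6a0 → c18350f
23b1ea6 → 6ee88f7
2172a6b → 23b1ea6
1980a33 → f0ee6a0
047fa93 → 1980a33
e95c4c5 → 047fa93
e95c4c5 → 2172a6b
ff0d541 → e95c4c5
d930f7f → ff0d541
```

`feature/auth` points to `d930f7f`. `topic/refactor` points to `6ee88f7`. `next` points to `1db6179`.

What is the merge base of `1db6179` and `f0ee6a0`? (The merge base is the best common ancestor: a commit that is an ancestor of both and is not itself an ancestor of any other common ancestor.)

Ancestors of 1db6179: {1db6179, c18350f, c99e6a3}.
Ancestors of f0ee6a0: {c18350f, f0ee6a0}.
Common ancestors: {c18350f}.
The only common ancestor is c18350f, so it is the merge base.

c18350f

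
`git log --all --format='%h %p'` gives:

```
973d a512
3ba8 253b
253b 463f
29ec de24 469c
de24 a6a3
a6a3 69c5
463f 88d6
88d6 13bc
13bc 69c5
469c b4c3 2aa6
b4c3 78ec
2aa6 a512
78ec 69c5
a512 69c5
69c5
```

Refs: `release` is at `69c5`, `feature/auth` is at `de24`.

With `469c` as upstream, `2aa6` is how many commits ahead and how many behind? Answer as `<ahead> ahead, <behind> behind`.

Reachable from 2aa6: {2aa6, 69c5, a512}.
Reachable from 469c: {2aa6, 469c, 69c5, 78ec, a512, b4c3}.
Only in 2aa6's history (ahead): {} — 0.
Only in 469c's history (behind): {469c, 78ec, b4c3} — 3.

0 ahead, 3 behind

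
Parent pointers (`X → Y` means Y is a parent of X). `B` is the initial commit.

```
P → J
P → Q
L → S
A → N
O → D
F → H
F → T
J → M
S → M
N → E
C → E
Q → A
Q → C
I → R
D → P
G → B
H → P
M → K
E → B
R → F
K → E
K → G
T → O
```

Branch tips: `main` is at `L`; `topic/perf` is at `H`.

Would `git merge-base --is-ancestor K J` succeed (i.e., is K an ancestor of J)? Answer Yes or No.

Yes

Ancestors of J (commits reachable by following parents): {B, E, G, J, K, M}.
K is in that set, so it is an ancestor of J.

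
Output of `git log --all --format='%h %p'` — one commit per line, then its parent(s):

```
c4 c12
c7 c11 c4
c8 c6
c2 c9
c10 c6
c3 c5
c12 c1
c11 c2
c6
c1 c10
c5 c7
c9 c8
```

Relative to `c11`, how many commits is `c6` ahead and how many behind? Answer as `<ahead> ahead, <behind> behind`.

0 ahead, 4 behind

Reachable from c6: {c6}.
Reachable from c11: {c11, c2, c6, c8, c9}.
Only in c6's history (ahead): {} — 0.
Only in c11's history (behind): {c11, c2, c8, c9} — 4.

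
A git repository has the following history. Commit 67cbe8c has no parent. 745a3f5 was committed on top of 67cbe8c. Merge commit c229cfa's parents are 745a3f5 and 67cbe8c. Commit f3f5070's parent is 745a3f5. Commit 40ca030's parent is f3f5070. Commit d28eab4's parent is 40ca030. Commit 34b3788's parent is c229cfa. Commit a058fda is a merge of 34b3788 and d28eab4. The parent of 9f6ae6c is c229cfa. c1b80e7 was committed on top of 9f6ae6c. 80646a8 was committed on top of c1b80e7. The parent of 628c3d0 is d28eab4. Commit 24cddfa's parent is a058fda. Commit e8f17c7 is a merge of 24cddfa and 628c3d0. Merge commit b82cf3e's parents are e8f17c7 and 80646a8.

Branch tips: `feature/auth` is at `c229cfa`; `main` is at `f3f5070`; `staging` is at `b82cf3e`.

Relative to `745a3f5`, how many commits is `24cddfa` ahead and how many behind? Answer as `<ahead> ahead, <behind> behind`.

7 ahead, 0 behind

Reachable from 24cddfa: {24cddfa, 34b3788, 40ca030, 67cbe8c, 745a3f5, a058fda, c229cfa, d28eab4, f3f5070}.
Reachable from 745a3f5: {67cbe8c, 745a3f5}.
Only in 24cddfa's history (ahead): {24cddfa, 34b3788, 40ca030, a058fda, c229cfa, d28eab4, f3f5070} — 7.
Only in 745a3f5's history (behind): {} — 0.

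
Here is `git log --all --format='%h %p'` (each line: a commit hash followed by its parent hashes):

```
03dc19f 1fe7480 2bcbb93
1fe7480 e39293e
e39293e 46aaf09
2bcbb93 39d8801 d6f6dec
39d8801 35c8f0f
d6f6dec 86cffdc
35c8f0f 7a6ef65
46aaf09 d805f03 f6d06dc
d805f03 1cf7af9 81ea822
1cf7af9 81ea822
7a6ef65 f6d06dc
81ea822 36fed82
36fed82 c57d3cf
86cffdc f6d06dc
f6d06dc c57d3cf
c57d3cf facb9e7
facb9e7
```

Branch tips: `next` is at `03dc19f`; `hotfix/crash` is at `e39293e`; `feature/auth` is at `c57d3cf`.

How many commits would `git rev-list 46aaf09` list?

8

Walking parent pointers from 46aaf09: reachable set = {1cf7af9, 36fed82, 46aaf09, 81ea822, c57d3cf, d805f03, f6d06dc, facb9e7}.
That is 8 commits.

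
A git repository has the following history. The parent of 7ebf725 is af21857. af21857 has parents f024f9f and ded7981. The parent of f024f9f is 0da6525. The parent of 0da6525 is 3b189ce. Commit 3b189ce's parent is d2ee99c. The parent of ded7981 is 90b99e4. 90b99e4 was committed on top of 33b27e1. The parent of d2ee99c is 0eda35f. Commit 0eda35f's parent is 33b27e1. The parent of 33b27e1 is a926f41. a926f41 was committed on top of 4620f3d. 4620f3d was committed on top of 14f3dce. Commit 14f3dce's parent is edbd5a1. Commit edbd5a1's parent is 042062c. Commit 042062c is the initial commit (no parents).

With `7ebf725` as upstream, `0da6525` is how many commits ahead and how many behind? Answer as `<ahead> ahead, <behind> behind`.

Reachable from 0da6525: {042062c, 0da6525, 0eda35f, 14f3dce, 33b27e1, 3b189ce, 4620f3d, a926f41, d2ee99c, edbd5a1}.
Reachable from 7ebf725: {042062c, 0da6525, 0eda35f, 14f3dce, 33b27e1, 3b189ce, 4620f3d, 7ebf725, 90b99e4, a926f41, af21857, d2ee99c, ded7981, edbd5a1, f024f9f}.
Only in 0da6525's history (ahead): {} — 0.
Only in 7ebf725's history (behind): {7ebf725, 90b99e4, af21857, ded7981, f024f9f} — 5.

0 ahead, 5 behind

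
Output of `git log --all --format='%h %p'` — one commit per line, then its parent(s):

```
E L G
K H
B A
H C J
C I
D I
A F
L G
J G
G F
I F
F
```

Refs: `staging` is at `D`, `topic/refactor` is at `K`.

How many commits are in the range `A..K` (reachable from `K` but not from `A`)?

Reachable from K: {C, F, G, H, I, J, K}.
Reachable from A: {A, F}.
In K's history but not A's: {C, G, H, I, J, K} — 6 commits.

6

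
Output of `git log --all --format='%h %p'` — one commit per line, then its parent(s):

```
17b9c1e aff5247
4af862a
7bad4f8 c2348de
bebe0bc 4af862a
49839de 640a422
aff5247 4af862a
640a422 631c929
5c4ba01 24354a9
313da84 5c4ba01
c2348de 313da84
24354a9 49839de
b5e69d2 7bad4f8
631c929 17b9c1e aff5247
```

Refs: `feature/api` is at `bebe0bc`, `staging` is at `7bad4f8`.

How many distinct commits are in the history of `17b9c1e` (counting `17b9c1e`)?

Walking parent pointers from 17b9c1e: reachable set = {17b9c1e, 4af862a, aff5247}.
That is 3 commits.

3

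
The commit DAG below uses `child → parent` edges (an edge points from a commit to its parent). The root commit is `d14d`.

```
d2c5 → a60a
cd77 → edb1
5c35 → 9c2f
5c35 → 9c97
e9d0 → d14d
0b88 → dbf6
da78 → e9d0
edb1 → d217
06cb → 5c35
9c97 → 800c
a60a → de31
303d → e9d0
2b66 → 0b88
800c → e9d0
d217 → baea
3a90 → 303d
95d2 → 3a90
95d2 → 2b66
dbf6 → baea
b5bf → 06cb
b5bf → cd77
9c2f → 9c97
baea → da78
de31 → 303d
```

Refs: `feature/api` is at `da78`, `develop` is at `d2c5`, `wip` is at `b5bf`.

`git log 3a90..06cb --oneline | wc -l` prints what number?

5

Reachable from 06cb: {06cb, 5c35, 800c, 9c2f, 9c97, d14d, e9d0}.
Reachable from 3a90: {303d, 3a90, d14d, e9d0}.
In 06cb's history but not 3a90's: {06cb, 5c35, 800c, 9c2f, 9c97} — 5 commits.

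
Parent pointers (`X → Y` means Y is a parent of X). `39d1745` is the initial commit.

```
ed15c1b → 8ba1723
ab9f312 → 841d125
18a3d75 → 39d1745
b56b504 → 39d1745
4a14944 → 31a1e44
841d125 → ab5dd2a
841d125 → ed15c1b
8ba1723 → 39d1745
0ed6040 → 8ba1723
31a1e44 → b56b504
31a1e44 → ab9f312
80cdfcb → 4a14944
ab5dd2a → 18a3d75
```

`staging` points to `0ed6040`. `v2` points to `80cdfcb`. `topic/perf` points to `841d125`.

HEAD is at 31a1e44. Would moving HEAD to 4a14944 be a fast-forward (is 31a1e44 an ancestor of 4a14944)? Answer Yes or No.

Yes

A fast-forward from 31a1e44 to 4a14944 is possible iff 31a1e44 is an ancestor of 4a14944.
Ancestors of 4a14944: {18a3d75, 31a1e44, 39d1745, 4a14944, 841d125, 8ba1723, ab5dd2a, ab9f312, b56b504, ed15c1b}.
31a1e44 is among them, so fast-forward is possible.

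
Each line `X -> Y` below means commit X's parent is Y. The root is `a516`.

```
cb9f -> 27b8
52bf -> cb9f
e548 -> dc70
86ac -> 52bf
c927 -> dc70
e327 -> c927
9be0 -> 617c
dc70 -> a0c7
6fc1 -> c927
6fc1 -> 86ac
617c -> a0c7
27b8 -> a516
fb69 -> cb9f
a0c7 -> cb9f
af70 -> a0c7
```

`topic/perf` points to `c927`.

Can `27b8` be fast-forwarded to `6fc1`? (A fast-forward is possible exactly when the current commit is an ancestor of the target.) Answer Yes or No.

Yes

A fast-forward from 27b8 to 6fc1 is possible iff 27b8 is an ancestor of 6fc1.
Ancestors of 6fc1: {27b8, 52bf, 6fc1, 86ac, a0c7, a516, c927, cb9f, dc70}.
27b8 is among them, so fast-forward is possible.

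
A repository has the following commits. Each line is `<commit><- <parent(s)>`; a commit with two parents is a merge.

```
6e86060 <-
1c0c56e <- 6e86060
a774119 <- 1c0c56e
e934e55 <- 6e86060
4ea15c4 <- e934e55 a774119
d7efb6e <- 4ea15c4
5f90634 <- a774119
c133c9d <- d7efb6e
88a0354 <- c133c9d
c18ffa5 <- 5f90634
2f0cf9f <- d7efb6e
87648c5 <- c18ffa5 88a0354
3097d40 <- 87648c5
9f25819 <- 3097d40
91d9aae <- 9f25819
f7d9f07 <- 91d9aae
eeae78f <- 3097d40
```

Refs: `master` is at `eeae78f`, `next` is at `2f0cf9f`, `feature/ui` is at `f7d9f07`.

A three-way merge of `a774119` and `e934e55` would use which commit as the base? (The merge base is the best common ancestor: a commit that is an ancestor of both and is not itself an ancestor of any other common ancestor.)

6e86060

Ancestors of a774119: {1c0c56e, 6e86060, a774119}.
Ancestors of e934e55: {6e86060, e934e55}.
Common ancestors: {6e86060}.
The only common ancestor is 6e86060, so it is the merge base.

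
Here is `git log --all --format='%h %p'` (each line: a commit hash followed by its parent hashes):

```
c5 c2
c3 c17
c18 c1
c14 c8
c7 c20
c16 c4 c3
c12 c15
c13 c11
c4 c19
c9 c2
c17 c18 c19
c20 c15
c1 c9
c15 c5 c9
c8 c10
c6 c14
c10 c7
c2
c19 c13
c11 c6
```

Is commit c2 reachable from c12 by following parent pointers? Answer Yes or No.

Yes

Ancestors of c12 (commits reachable by following parents): {c12, c15, c2, c5, c9}.
c2 is in that set, so it is an ancestor of c12.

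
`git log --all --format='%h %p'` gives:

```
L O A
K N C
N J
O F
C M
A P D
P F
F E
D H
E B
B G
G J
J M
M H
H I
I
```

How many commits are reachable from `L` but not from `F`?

5

Reachable from L: {A, B, D, E, F, G, H, I, J, L, M, O, P}.
Reachable from F: {B, E, F, G, H, I, J, M}.
In L's history but not F's: {A, D, L, O, P} — 5 commits.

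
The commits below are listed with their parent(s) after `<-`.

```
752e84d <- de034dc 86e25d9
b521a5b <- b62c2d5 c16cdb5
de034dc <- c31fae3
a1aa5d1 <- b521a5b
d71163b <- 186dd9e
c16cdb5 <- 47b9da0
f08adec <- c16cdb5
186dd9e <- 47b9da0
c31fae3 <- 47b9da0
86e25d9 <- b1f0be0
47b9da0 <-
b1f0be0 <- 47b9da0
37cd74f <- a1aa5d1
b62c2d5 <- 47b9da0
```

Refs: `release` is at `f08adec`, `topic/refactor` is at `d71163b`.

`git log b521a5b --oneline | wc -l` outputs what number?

Walking parent pointers from b521a5b: reachable set = {47b9da0, b521a5b, b62c2d5, c16cdb5}.
That is 4 commits.

4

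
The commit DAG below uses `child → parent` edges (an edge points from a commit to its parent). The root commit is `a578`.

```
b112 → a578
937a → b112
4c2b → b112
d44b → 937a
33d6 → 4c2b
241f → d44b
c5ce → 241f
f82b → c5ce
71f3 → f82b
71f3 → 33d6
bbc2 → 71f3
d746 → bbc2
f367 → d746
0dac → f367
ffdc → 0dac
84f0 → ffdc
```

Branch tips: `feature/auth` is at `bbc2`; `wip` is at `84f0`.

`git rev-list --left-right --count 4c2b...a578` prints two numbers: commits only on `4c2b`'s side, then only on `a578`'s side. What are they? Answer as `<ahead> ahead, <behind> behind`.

Reachable from 4c2b: {4c2b, a578, b112}.
Reachable from a578: {a578}.
Only in 4c2b's history (ahead): {4c2b, b112} — 2.
Only in a578's history (behind): {} — 0.

2 ahead, 0 behind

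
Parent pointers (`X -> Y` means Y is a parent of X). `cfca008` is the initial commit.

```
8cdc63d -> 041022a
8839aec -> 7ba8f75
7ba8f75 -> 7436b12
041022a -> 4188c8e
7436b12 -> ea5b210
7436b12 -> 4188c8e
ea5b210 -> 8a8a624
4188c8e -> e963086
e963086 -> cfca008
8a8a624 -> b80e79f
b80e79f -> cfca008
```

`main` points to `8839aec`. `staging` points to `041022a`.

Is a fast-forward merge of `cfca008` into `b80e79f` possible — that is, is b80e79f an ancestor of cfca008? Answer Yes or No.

No

A fast-forward from b80e79f to cfca008 is possible iff b80e79f is an ancestor of cfca008.
Ancestors of cfca008: {cfca008}.
b80e79f is not among them, so fast-forward is not possible.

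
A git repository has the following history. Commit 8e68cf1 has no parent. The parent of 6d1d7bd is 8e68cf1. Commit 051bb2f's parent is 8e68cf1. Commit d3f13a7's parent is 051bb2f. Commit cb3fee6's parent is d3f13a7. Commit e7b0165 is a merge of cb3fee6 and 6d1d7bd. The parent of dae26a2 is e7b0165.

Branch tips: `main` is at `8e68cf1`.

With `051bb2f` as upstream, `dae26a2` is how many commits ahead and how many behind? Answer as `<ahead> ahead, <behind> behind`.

5 ahead, 0 behind

Reachable from dae26a2: {051bb2f, 6d1d7bd, 8e68cf1, cb3fee6, d3f13a7, dae26a2, e7b0165}.
Reachable from 051bb2f: {051bb2f, 8e68cf1}.
Only in dae26a2's history (ahead): {6d1d7bd, cb3fee6, d3f13a7, dae26a2, e7b0165} — 5.
Only in 051bb2f's history (behind): {} — 0.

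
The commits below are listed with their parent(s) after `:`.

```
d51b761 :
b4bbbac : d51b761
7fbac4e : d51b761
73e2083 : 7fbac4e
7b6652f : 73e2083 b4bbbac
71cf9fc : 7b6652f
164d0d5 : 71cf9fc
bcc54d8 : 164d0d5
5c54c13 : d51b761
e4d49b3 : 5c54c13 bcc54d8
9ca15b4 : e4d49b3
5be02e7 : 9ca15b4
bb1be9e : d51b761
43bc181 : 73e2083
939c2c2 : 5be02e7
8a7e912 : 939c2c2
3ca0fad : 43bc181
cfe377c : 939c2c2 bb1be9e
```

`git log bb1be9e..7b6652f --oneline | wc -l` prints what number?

4

Reachable from 7b6652f: {73e2083, 7b6652f, 7fbac4e, b4bbbac, d51b761}.
Reachable from bb1be9e: {bb1be9e, d51b761}.
In 7b6652f's history but not bb1be9e's: {73e2083, 7b6652f, 7fbac4e, b4bbbac} — 4 commits.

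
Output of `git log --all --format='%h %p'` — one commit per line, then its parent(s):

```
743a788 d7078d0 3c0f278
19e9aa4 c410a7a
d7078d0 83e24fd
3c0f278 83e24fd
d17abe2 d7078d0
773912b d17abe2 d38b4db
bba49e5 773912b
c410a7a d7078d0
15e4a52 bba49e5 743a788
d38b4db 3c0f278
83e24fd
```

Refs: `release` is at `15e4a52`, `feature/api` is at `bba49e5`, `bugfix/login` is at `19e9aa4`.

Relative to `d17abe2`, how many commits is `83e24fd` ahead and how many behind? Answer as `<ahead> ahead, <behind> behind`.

Reachable from 83e24fd: {83e24fd}.
Reachable from d17abe2: {83e24fd, d17abe2, d7078d0}.
Only in 83e24fd's history (ahead): {} — 0.
Only in d17abe2's history (behind): {d17abe2, d7078d0} — 2.

0 ahead, 2 behind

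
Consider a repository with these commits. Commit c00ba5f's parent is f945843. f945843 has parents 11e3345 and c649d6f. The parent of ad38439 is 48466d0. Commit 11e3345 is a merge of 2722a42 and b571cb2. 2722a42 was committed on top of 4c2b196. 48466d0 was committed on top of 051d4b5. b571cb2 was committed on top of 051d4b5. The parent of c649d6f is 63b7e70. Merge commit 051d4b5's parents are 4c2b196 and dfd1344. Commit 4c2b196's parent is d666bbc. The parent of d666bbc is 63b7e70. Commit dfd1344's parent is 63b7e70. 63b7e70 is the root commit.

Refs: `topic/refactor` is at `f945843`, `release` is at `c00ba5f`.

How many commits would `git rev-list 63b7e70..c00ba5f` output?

10

Reachable from c00ba5f: {051d4b5, 11e3345, 2722a42, 4c2b196, 63b7e70, b571cb2, c00ba5f, c649d6f, d666bbc, dfd1344, f945843}.
Reachable from 63b7e70: {63b7e70}.
In c00ba5f's history but not 63b7e70's: {051d4b5, 11e3345, 2722a42, 4c2b196, b571cb2, c00ba5f, c649d6f, d666bbc, dfd1344, f945843} — 10 commits.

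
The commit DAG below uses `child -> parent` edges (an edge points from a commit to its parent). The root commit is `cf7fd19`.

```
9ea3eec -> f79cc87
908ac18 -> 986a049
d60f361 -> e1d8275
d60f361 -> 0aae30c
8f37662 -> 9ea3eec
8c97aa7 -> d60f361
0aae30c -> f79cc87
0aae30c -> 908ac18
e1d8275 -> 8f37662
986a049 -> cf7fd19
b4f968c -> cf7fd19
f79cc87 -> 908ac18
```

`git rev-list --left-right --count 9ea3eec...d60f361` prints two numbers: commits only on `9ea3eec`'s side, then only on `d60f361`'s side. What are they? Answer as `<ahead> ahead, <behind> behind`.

Reachable from 9ea3eec: {908ac18, 986a049, 9ea3eec, cf7fd19, f79cc87}.
Reachable from d60f361: {0aae30c, 8f37662, 908ac18, 986a049, 9ea3eec, cf7fd19, d60f361, e1d8275, f79cc87}.
Only in 9ea3eec's history (ahead): {} — 0.
Only in d60f361's history (behind): {0aae30c, 8f37662, d60f361, e1d8275} — 4.

0 ahead, 4 behind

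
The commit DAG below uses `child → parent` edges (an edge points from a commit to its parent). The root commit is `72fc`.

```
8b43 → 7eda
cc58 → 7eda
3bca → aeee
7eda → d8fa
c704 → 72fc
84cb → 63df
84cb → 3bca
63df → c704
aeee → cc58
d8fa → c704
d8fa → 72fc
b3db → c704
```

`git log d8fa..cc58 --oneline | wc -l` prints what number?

2

Reachable from cc58: {72fc, 7eda, c704, cc58, d8fa}.
Reachable from d8fa: {72fc, c704, d8fa}.
In cc58's history but not d8fa's: {7eda, cc58} — 2 commits.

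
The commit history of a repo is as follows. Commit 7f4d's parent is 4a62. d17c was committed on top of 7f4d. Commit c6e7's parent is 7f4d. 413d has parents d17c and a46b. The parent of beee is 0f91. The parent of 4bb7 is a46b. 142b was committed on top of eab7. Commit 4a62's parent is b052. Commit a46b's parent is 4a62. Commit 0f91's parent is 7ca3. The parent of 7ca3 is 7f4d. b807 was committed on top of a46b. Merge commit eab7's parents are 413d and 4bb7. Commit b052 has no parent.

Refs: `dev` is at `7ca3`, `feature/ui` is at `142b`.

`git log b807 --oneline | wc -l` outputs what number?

4

Walking parent pointers from b807: reachable set = {4a62, a46b, b052, b807}.
That is 4 commits.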